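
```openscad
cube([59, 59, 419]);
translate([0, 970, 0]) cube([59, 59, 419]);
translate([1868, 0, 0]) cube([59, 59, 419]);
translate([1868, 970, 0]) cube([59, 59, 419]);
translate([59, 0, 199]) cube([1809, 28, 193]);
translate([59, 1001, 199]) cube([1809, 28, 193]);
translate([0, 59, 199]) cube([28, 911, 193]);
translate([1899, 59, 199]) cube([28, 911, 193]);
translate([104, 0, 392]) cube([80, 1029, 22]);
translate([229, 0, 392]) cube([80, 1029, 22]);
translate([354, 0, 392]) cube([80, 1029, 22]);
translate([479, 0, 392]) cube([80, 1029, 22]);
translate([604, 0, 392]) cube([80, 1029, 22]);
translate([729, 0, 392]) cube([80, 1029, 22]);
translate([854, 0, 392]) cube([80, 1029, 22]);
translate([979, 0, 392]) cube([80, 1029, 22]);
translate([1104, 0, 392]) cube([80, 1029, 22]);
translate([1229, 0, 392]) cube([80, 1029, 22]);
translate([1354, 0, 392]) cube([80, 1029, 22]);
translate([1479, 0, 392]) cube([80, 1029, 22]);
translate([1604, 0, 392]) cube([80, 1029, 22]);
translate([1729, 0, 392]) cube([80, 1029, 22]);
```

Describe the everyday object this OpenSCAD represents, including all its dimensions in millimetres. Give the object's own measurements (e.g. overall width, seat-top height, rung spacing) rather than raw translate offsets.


A bed frame 1927 mm long (x) by 1029 mm wide (y). Four 59×59 mm corner posts, 419 mm tall, at the corners of the footprint. Four rails of 28 mm thickness and 193 mm height run between adjacent posts with their undersides at z = 199 mm, their outer faces flush with the outside of the frame (the two x-running rails run between the posts' inner faces; the two y-running rails run between the posts' inner faces). 14 slats, each 80 mm wide (x) and 22 mm thick, lie across the top of the two x-running rails, running the full 1029 mm width of the frame in y; along x they sit between the end posts with a 45 mm gap after the −x posts and between neighbouring slats, leaving 59 mm before the +x posts.


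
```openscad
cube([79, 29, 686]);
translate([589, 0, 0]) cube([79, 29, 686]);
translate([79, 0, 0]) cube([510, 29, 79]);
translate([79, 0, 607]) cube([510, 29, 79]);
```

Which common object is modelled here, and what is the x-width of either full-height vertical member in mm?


A picture frame. The border width is 79 mm.

Four thin pieces enclosing a rectangular opening — a picture frame. The two full-height stiles are 686 mm tall; the top rail sits at z = 607 and is 79 mm tall, so the border above the opening is 686 − 607 = 79 mm, matching the stile x-width.


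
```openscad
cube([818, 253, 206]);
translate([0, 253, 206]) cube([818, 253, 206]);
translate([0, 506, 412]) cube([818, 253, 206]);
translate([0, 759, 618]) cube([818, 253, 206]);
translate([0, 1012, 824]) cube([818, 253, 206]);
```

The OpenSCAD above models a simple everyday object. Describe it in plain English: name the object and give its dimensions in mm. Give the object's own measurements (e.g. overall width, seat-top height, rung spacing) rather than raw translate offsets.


A straight staircase of 5 solid steps. Each step is 818 mm wide (x), 253 mm deep (y, the going) and 206 mm tall (the rise). The first step rests on the floor; each subsequent step sits one going further in +y and one rise higher in +z, directly behind and above the previous step with no overlap.


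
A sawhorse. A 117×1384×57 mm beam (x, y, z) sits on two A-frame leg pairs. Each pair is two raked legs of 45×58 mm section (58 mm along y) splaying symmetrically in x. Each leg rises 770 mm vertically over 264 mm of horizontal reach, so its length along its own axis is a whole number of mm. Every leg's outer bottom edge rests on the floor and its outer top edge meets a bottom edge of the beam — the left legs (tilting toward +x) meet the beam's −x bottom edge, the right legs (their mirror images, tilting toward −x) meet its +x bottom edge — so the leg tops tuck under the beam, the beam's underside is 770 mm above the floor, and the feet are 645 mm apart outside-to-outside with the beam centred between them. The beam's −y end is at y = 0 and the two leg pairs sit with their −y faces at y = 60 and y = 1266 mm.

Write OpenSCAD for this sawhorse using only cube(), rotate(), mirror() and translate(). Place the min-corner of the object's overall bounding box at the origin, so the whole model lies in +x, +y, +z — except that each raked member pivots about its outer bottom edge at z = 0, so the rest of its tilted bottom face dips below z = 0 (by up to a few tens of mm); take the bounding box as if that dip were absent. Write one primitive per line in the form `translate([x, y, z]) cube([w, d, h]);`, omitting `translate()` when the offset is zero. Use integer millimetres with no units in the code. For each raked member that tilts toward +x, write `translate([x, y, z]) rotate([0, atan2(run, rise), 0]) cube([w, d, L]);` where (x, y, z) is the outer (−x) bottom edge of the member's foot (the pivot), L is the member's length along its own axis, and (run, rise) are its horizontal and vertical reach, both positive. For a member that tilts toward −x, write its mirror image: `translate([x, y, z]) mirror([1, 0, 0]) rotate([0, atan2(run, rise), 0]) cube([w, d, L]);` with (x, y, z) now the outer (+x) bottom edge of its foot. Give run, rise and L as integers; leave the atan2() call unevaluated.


translate([264, 0, 770]) cube([117, 1384, 57]);
translate([0, 60, 0]) rotate([0, atan2(264, 770), 0]) cube([45, 58, 814]);
translate([645, 60, 0]) mirror([1, 0, 0]) rotate([0, atan2(264, 770), 0]) cube([45, 58, 814]);
translate([0, 1266, 0]) rotate([0, atan2(264, 770), 0]) cube([45, 58, 814]);
translate([645, 1266, 0]) mirror([1, 0, 0]) rotate([0, atan2(264, 770), 0]) cube([45, 58, 814]);


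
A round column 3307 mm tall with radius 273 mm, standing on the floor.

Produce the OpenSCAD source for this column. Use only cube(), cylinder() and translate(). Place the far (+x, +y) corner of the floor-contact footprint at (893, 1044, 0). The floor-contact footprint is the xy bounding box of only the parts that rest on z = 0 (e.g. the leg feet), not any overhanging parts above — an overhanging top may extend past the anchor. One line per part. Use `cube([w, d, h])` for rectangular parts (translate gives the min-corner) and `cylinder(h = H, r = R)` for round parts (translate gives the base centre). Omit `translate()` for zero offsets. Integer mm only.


translate([620, 771, 0]) cylinder(h = 3307, r = 273);


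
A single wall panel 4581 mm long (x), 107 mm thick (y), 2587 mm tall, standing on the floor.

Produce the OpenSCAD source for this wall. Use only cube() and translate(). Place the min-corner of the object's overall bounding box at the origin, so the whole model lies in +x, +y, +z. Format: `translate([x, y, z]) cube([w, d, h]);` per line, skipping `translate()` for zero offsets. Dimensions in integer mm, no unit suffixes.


cube([4581, 107, 2587]);


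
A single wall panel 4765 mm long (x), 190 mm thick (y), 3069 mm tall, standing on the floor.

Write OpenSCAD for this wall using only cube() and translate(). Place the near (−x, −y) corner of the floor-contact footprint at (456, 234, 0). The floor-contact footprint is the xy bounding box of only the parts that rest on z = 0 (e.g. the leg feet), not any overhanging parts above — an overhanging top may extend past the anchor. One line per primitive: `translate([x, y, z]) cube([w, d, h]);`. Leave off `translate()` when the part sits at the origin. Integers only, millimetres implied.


translate([456, 234, 0]) cube([4765, 190, 3069]);


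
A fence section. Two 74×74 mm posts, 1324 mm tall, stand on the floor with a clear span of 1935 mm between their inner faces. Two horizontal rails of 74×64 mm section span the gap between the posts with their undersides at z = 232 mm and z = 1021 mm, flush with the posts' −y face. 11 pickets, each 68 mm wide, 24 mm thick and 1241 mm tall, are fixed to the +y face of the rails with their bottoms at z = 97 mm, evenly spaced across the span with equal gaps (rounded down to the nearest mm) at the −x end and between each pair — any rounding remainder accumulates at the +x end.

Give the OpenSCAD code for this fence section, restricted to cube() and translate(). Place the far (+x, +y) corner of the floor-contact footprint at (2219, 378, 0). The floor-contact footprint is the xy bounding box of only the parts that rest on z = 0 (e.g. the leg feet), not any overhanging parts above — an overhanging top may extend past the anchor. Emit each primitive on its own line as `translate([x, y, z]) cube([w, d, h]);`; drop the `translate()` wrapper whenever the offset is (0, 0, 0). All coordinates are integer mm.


translate([136, 304, 0]) cube([74, 74, 1324]);
translate([2145, 304, 0]) cube([74, 74, 1324]);
translate([210, 304, 232]) cube([1935, 74, 64]);
translate([210, 304, 1021]) cube([1935, 74, 64]);
translate([308, 378, 97]) cube([68, 24, 1241]);
translate([474, 378, 97]) cube([68, 24, 1241]);
translate([640, 378, 97]) cube([68, 24, 1241]);
translate([806, 378, 97]) cube([68, 24, 1241]);
translate([972, 378, 97]) cube([68, 24, 1241]);
translate([1138, 378, 97]) cube([68, 24, 1241]);
translate([1304, 378, 97]) cube([68, 24, 1241]);
translate([1470, 378, 97]) cube([68, 24, 1241]);
translate([1636, 378, 97]) cube([68, 24, 1241]);
translate([1802, 378, 97]) cube([68, 24, 1241]);
translate([1968, 378, 97]) cube([68, 24, 1241]);


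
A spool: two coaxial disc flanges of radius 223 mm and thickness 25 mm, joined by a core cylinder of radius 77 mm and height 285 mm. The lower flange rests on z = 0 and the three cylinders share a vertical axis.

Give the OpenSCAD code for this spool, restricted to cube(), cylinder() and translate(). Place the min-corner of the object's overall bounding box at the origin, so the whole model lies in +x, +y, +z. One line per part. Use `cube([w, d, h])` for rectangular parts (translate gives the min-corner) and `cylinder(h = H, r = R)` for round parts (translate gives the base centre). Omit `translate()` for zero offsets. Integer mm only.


translate([223, 223, 0]) cylinder(h = 25, r = 223);
translate([223, 223, 25]) cylinder(h = 285, r = 77);
translate([223, 223, 310]) cylinder(h = 25, r = 223);


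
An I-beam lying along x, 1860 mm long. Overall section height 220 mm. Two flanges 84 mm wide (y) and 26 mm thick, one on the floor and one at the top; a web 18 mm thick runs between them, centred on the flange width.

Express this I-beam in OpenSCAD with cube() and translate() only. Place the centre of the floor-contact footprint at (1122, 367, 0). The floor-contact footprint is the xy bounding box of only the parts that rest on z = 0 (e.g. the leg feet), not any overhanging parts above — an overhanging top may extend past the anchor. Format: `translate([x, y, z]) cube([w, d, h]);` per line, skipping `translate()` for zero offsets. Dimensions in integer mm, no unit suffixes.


translate([192, 325, 0]) cube([1860, 84, 26]);
translate([192, 358, 26]) cube([1860, 18, 168]);
translate([192, 325, 194]) cube([1860, 84, 26]);


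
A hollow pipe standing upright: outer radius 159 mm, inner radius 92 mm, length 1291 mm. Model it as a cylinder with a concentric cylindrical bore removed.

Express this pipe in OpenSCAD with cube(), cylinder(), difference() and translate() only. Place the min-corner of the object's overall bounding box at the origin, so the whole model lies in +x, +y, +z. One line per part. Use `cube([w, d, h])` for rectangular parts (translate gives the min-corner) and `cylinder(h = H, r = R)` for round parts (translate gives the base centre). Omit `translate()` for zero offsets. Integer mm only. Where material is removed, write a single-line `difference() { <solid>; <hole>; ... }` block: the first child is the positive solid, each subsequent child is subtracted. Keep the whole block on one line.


difference() { translate([159, 159, 0]) cylinder(h = 1291, r = 159); translate([159, 159, 0]) cylinder(h = 1291, r = 92); }


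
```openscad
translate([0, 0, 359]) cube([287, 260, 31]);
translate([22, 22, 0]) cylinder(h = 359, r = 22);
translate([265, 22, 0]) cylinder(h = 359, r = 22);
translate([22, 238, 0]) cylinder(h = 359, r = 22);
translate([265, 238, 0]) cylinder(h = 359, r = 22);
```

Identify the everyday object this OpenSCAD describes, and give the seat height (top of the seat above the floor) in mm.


A stool. The seat height is 390 mm.

A 287×260×31 slab at z = 359 on four corner cylinders — a stool. The seat top is 359 + 31 = 390 mm.


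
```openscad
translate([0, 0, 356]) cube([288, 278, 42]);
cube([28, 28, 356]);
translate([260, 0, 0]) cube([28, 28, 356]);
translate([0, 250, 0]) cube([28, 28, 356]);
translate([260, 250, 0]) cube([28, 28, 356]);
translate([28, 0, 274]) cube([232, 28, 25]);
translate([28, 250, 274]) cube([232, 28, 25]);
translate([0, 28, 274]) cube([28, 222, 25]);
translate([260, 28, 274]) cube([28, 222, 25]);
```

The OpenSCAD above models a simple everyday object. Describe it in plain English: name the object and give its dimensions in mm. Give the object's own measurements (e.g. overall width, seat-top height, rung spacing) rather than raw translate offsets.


A four-legged stool. The seat is a 288×278×42 mm slab whose top surface is at z = 398 mm; four square legs, each 28×28 mm in cross-section, run from the floor (z = 0) to the underside of the seat, each flush with a corner of the seat. Four stretchers, 28 mm wide and 25 mm tall, connect adjacent legs with their undersides at z = 274 mm, each running between the inner faces of the legs it joins and aligned with the legs' outer faces on the other axis.


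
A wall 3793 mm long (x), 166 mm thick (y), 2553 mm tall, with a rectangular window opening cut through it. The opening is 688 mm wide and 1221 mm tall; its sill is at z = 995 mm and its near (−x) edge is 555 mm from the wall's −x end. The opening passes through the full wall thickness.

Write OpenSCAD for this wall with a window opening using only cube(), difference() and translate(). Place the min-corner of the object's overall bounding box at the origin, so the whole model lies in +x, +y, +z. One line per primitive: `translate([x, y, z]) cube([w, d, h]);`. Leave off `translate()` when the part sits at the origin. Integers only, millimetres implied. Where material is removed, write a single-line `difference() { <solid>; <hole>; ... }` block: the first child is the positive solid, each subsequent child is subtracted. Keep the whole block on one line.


difference() { cube([3793, 166, 2553]); translate([555, 0, 995]) cube([688, 166, 1221]); }


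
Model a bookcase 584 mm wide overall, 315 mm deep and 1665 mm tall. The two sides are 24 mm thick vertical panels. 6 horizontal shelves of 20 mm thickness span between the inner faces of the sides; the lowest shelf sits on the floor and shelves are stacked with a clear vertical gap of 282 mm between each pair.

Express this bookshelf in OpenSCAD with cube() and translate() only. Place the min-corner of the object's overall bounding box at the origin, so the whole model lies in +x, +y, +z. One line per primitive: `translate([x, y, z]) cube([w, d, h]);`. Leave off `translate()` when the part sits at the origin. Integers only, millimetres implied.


cube([24, 315, 1665]);
translate([560, 0, 0]) cube([24, 315, 1665]);
translate([24, 0, 0]) cube([536, 315, 20]);
translate([24, 0, 302]) cube([536, 315, 20]);
translate([24, 0, 604]) cube([536, 315, 20]);
translate([24, 0, 906]) cube([536, 315, 20]);
translate([24, 0, 1208]) cube([536, 315, 20]);
translate([24, 0, 1510]) cube([536, 315, 20]);


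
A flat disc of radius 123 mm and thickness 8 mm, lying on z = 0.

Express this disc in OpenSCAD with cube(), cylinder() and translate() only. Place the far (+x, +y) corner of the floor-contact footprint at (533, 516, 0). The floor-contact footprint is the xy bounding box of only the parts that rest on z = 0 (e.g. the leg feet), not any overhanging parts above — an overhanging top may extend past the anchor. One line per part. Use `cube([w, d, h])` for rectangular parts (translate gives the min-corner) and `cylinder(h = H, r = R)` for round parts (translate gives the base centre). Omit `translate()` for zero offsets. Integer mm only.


translate([410, 393, 0]) cylinder(h = 8, r = 123);


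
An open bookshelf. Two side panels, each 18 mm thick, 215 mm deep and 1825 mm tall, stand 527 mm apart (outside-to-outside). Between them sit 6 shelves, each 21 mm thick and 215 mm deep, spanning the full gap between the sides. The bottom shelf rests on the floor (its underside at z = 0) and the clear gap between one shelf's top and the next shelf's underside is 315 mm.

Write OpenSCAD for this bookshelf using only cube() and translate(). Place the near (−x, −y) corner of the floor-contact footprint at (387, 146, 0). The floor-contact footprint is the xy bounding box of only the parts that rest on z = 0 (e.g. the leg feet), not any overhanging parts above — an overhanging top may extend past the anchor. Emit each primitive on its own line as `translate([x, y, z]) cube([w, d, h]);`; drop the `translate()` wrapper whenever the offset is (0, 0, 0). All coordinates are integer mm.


translate([387, 146, 0]) cube([18, 215, 1825]);
translate([896, 146, 0]) cube([18, 215, 1825]);
translate([405, 146, 0]) cube([491, 215, 21]);
translate([405, 146, 336]) cube([491, 215, 21]);
translate([405, 146, 672]) cube([491, 215, 21]);
translate([405, 146, 1008]) cube([491, 215, 21]);
translate([405, 146, 1344]) cube([491, 215, 21]);
translate([405, 146, 1680]) cube([491, 215, 21]);


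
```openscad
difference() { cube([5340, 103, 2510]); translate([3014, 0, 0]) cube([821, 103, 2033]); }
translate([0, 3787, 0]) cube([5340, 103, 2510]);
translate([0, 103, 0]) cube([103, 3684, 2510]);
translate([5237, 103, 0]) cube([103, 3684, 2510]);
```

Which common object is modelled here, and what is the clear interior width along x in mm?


A single room. The interior width is 5134 mm.

Four walls enclosing a rectangle with a door in the front wall — a room. Outside width 5340 minus two 103 mm walls gives 5134 mm.


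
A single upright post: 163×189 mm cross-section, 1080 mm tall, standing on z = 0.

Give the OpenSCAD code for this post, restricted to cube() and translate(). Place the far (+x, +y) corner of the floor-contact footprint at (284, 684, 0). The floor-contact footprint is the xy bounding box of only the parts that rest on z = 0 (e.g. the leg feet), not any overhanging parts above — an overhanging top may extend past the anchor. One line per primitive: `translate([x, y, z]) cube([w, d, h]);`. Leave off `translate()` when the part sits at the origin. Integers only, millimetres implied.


translate([121, 495, 0]) cube([163, 189, 1080]);


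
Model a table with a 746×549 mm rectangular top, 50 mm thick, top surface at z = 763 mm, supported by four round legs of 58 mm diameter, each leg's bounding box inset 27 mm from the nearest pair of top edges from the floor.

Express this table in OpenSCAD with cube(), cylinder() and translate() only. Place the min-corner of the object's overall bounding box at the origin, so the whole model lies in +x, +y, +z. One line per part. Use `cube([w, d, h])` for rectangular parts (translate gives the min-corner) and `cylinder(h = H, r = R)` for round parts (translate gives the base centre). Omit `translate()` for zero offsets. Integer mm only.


translate([0, 0, 713]) cube([746, 549, 50]);
translate([56, 56, 0]) cylinder(h = 713, r = 29);
translate([690, 56, 0]) cylinder(h = 713, r = 29);
translate([56, 493, 0]) cylinder(h = 713, r = 29);
translate([690, 493, 0]) cylinder(h = 713, r = 29);


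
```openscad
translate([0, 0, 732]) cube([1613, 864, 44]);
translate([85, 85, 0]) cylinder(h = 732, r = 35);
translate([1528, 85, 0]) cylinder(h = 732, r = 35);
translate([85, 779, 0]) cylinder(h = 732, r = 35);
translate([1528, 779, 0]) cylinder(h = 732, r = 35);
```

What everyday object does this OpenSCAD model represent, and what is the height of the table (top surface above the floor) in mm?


A table. The table height is 776 mm.

A 1613×864×44 slab sits at z = 732 on four Ø70 mm round legs — a table. The top surface is at 732 + 44 = 776 mm.


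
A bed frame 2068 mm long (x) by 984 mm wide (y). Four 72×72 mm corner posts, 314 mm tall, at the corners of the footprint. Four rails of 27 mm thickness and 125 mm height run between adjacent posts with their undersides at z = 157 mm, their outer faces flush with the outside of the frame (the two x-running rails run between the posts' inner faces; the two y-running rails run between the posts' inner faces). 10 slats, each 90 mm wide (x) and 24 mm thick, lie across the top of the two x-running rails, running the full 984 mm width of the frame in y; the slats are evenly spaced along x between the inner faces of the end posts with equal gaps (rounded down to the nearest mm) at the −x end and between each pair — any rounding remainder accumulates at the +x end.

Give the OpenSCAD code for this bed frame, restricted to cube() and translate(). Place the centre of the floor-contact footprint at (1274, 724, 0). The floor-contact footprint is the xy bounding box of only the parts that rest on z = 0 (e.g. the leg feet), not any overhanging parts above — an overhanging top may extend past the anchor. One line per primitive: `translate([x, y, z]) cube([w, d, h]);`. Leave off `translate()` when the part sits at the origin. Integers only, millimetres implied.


translate([240, 232, 0]) cube([72, 72, 314]);
translate([240, 1144, 0]) cube([72, 72, 314]);
translate([2236, 232, 0]) cube([72, 72, 314]);
translate([2236, 1144, 0]) cube([72, 72, 314]);
translate([312, 232, 157]) cube([1924, 27, 125]);
translate([312, 1189, 157]) cube([1924, 27, 125]);
translate([240, 304, 157]) cube([27, 840, 125]);
translate([2281, 304, 157]) cube([27, 840, 125]);
translate([405, 232, 282]) cube([90, 984, 24]);
translate([588, 232, 282]) cube([90, 984, 24]);
translate([771, 232, 282]) cube([90, 984, 24]);
translate([954, 232, 282]) cube([90, 984, 24]);
translate([1137, 232, 282]) cube([90, 984, 24]);
translate([1320, 232, 282]) cube([90, 984, 24]);
translate([1503, 232, 282]) cube([90, 984, 24]);
translate([1686, 232, 282]) cube([90, 984, 24]);
translate([1869, 232, 282]) cube([90, 984, 24]);
translate([2052, 232, 282]) cube([90, 984, 24]);


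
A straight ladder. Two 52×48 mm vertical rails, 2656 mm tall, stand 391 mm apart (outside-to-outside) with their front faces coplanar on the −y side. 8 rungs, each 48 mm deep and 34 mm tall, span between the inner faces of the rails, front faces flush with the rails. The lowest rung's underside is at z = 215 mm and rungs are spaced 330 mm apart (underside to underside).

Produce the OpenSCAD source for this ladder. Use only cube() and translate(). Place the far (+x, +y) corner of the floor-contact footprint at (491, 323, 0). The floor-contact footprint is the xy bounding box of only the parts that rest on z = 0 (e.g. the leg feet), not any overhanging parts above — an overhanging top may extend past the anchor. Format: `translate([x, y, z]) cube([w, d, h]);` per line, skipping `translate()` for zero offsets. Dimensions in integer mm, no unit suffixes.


translate([100, 275, 0]) cube([52, 48, 2656]);
translate([439, 275, 0]) cube([52, 48, 2656]);
translate([152, 275, 215]) cube([287, 48, 34]);
translate([152, 275, 545]) cube([287, 48, 34]);
translate([152, 275, 875]) cube([287, 48, 34]);
translate([152, 275, 1205]) cube([287, 48, 34]);
translate([152, 275, 1535]) cube([287, 48, 34]);
translate([152, 275, 1865]) cube([287, 48, 34]);
translate([152, 275, 2195]) cube([287, 48, 34]);
translate([152, 275, 2525]) cube([287, 48, 34]);


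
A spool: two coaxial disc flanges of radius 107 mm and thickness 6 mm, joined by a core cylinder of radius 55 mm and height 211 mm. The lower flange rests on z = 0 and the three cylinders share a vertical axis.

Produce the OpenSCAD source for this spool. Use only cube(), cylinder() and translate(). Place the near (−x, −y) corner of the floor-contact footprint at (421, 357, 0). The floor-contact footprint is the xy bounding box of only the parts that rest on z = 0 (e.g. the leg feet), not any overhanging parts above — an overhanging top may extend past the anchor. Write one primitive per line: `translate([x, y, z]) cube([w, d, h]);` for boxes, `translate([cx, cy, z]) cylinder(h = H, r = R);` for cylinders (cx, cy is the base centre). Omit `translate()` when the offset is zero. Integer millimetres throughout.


translate([528, 464, 0]) cylinder(h = 6, r = 107);
translate([528, 464, 6]) cylinder(h = 211, r = 55);
translate([528, 464, 217]) cylinder(h = 6, r = 107);


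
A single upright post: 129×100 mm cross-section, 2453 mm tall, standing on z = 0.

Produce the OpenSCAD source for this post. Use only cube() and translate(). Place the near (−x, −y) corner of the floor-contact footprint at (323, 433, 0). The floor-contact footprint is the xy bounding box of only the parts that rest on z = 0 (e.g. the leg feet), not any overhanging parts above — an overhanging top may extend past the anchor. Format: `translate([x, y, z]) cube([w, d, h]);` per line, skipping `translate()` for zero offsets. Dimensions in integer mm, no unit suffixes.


translate([323, 433, 0]) cube([129, 100, 2453]);


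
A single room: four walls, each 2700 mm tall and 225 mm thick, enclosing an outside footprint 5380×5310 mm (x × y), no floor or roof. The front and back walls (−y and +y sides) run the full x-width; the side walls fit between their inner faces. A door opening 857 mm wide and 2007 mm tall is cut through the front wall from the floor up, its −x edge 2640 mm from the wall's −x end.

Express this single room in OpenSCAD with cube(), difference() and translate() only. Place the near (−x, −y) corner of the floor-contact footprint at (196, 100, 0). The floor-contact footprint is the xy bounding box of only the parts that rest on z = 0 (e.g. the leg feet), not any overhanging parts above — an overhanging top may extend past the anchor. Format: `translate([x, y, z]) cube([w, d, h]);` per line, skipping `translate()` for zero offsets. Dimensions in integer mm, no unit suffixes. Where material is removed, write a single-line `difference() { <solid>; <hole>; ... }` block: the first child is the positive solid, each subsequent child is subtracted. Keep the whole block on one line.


difference() { translate([196, 100, 0]) cube([5380, 225, 2700]); translate([2836, 100, 0]) cube([857, 225, 2007]); }
translate([196, 5185, 0]) cube([5380, 225, 2700]);
translate([196, 325, 0]) cube([225, 4860, 2700]);
translate([5351, 325, 0]) cube([225, 4860, 2700]);


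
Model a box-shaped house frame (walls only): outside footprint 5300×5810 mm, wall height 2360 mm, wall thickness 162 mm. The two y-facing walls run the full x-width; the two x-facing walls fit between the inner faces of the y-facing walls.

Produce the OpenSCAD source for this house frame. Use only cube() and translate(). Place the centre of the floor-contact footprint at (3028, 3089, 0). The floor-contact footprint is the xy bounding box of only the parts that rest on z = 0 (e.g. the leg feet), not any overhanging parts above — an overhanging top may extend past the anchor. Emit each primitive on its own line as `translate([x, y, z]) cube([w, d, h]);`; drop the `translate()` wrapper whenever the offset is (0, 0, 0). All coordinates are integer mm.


translate([378, 184, 0]) cube([5300, 162, 2360]);
translate([378, 5832, 0]) cube([5300, 162, 2360]);
translate([378, 346, 0]) cube([162, 5486, 2360]);
translate([5516, 346, 0]) cube([162, 5486, 2360]);


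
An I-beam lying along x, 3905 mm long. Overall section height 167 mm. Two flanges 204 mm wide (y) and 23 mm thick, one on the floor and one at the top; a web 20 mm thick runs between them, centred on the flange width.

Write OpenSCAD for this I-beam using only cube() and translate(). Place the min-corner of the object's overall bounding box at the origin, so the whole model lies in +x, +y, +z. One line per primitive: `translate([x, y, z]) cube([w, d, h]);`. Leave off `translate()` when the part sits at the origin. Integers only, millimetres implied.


cube([3905, 204, 23]);
translate([0, 92, 23]) cube([3905, 20, 121]);
translate([0, 0, 144]) cube([3905, 204, 23]);


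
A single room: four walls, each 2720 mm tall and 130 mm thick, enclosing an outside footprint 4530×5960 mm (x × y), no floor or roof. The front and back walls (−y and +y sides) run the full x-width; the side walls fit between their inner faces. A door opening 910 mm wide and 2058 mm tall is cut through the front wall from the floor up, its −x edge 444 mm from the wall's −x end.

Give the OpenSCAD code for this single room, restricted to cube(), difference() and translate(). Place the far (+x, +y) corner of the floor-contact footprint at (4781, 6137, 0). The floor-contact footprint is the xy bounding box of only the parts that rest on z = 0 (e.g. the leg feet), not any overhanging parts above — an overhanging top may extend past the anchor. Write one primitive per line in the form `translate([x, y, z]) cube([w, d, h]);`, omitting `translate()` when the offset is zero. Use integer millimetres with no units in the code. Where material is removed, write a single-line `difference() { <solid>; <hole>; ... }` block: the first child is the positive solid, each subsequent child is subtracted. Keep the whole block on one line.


difference() { translate([251, 177, 0]) cube([4530, 130, 2720]); translate([695, 177, 0]) cube([910, 130, 2058]); }
translate([251, 6007, 0]) cube([4530, 130, 2720]);
translate([251, 307, 0]) cube([130, 5700, 2720]);
translate([4651, 307, 0]) cube([130, 5700, 2720]);


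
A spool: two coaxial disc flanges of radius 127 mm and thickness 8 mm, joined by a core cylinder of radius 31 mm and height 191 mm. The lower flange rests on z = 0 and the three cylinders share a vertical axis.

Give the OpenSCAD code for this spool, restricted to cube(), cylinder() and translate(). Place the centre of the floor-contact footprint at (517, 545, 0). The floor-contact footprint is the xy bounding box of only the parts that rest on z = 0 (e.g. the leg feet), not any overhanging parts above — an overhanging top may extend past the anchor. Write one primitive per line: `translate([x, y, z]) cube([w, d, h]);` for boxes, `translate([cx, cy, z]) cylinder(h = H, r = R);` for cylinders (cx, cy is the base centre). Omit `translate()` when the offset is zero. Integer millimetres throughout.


translate([517, 545, 0]) cylinder(h = 8, r = 127);
translate([517, 545, 8]) cylinder(h = 191, r = 31);
translate([517, 545, 199]) cylinder(h = 8, r = 127);


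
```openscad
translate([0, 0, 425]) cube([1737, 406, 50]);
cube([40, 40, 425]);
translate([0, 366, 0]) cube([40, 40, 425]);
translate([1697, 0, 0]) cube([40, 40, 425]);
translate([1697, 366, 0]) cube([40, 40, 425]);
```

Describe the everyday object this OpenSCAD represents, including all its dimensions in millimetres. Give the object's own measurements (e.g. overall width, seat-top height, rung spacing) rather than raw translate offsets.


A long wooden bench with a 1737 mm (x) × 406 mm (y) seat, 50 mm thick, its top surface 475 mm above the floor. Four 40 mm square legs at the seat corners, flush with the edges, run from z = 0 to the seat underside.


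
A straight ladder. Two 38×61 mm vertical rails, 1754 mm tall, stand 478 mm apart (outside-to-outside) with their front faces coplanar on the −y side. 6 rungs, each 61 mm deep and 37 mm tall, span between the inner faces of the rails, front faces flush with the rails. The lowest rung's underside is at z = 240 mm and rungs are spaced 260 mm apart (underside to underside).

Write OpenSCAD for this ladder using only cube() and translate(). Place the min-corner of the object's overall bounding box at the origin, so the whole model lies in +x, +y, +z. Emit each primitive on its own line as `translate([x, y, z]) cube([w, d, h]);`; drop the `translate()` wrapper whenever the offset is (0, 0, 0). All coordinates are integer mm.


cube([38, 61, 1754]);
translate([440, 0, 0]) cube([38, 61, 1754]);
translate([38, 0, 240]) cube([402, 61, 37]);
translate([38, 0, 500]) cube([402, 61, 37]);
translate([38, 0, 760]) cube([402, 61, 37]);
translate([38, 0, 1020]) cube([402, 61, 37]);
translate([38, 0, 1280]) cube([402, 61, 37]);
translate([38, 0, 1540]) cube([402, 61, 37]);


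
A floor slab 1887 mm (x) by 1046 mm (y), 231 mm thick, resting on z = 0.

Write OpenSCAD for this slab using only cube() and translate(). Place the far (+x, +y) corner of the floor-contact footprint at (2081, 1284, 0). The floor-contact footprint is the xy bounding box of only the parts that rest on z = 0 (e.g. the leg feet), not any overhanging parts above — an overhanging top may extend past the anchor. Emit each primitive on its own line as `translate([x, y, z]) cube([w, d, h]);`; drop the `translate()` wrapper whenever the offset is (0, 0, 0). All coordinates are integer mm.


translate([194, 238, 0]) cube([1887, 1046, 231]);


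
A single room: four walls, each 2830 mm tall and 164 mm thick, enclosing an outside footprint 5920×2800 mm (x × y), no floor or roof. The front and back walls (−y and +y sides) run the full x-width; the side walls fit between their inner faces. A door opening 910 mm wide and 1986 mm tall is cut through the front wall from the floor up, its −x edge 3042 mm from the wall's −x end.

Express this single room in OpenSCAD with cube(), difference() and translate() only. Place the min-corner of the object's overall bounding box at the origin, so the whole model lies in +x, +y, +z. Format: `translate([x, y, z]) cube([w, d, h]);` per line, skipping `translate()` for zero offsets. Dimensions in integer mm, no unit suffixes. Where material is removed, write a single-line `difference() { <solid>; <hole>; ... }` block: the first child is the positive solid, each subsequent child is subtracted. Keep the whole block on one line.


difference() { cube([5920, 164, 2830]); translate([3042, 0, 0]) cube([910, 164, 1986]); }
translate([0, 2636, 0]) cube([5920, 164, 2830]);
translate([0, 164, 0]) cube([164, 2472, 2830]);
translate([5756, 164, 0]) cube([164, 2472, 2830]);


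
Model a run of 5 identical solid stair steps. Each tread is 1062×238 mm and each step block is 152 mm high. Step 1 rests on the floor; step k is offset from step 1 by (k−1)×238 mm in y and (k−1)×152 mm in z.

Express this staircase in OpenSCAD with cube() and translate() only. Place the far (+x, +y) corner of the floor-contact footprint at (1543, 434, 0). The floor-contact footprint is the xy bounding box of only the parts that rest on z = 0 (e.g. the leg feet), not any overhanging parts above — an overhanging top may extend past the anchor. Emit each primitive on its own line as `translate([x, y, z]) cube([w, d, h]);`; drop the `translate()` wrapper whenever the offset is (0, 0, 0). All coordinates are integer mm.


translate([481, 196, 0]) cube([1062, 238, 152]);
translate([481, 434, 152]) cube([1062, 238, 152]);
translate([481, 672, 304]) cube([1062, 238, 152]);
translate([481, 910, 456]) cube([1062, 238, 152]);
translate([481, 1148, 608]) cube([1062, 238, 152]);


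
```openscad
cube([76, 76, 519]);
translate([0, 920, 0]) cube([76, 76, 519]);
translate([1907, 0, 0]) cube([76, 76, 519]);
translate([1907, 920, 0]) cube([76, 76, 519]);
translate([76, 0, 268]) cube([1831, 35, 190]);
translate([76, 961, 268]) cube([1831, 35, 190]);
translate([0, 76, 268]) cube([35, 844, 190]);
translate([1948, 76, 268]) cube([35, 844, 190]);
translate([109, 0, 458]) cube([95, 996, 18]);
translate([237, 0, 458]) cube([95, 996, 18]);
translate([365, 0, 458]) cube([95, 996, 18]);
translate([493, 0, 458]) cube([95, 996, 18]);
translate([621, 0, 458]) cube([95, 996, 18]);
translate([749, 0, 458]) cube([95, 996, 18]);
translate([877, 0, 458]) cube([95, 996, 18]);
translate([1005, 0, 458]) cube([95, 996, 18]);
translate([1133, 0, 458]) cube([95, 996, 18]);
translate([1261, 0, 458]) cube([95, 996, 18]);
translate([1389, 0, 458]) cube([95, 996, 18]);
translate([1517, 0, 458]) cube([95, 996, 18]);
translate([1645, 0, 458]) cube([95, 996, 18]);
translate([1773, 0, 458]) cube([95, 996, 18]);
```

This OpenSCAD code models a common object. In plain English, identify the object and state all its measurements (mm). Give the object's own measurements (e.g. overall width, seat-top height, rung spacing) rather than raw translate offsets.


A bed frame 1983 mm long (x) by 996 mm wide (y). Four 76×76 mm corner posts, 519 mm tall, at the corners of the footprint. Four rails of 35 mm thickness and 190 mm height run between adjacent posts with their undersides at z = 268 mm, their outer faces flush with the outside of the frame (the two x-running rails run between the posts' inner faces; the two y-running rails run between the posts' inner faces). 14 slats, each 95 mm wide (x) and 18 mm thick, lie across the top of the two x-running rails, running the full 996 mm width of the frame in y; along x they sit between the end posts with a 33 mm gap after the −x posts and between neighbouring slats, leaving 39 mm before the +x posts.


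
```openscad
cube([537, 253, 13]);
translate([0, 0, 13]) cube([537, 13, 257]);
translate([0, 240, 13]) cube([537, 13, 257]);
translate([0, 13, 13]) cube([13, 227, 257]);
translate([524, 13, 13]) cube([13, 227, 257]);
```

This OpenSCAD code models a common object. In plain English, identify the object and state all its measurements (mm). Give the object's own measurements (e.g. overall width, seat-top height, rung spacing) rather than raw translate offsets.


An open-topped rectangular box: outside dimensions 537×253×270 mm, with a uniform wall and base thickness of 13 mm. The base is a full 537×253 slab on the floor; four walls sit on top of the base. The front and back walls (the −y and +y sides) span the full width; the two side walls fit between them.


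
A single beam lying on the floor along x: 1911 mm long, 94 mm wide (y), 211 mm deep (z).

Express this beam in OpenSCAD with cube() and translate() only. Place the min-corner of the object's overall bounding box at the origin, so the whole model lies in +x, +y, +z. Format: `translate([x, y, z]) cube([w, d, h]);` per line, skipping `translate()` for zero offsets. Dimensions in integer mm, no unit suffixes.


cube([1911, 94, 211]);


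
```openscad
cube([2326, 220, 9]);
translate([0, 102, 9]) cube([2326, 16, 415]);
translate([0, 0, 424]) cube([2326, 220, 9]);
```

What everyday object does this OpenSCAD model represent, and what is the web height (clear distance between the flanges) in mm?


An I-beam. The web height is 415 mm.

Two wide flanges with a thin centred web — an I-beam. Overall 433 mm minus two 9 mm flanges gives a web of 433 − 2·9 = 415 mm.


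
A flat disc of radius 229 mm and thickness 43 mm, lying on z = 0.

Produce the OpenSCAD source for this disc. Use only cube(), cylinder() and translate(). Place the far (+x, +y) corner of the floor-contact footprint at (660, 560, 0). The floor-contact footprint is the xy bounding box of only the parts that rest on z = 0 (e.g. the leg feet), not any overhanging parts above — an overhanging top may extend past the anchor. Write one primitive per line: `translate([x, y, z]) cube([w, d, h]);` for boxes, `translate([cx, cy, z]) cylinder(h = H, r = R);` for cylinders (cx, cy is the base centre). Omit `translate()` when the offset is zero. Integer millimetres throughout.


translate([431, 331, 0]) cylinder(h = 43, r = 229);


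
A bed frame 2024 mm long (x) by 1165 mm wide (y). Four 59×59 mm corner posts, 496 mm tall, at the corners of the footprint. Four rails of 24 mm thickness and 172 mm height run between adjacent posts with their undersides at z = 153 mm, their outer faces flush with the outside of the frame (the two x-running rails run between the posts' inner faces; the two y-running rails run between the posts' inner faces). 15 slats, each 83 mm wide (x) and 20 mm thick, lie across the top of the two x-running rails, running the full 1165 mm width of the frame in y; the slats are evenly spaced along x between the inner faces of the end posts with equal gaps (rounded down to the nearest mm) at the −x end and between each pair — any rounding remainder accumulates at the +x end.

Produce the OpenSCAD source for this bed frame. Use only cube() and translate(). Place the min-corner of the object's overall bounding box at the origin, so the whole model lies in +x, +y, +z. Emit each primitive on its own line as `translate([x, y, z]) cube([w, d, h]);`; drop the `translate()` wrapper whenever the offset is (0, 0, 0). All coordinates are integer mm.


// slat z = rail_z + rail_h = 153 + 172 = 325
// slat gap = ⌊(1906 − 15·83) / 16⌋ = 41
cube([59, 59, 496]);
translate([0, 1106, 0]) cube([59, 59, 496]);
translate([1965, 0, 0]) cube([59, 59, 496]);
translate([1965, 1106, 0]) cube([59, 59, 496]);
translate([59, 0, 153]) cube([1906, 24, 172]);
translate([59, 1141, 153]) cube([1906, 24, 172]);
translate([0, 59, 153]) cube([24, 1047, 172]);
translate([2000, 59, 153]) cube([24, 1047, 172]);
translate([100, 0, 325]) cube([83, 1165, 20]);
translate([224, 0, 325]) cube([83, 1165, 20]);
translate([348, 0, 325]) cube([83, 1165, 20]);
translate([472, 0, 325]) cube([83, 1165, 20]);
translate([596, 0, 325]) cube([83, 1165, 20]);
translate([720, 0, 325]) cube([83, 1165, 20]);
translate([844, 0, 325]) cube([83, 1165, 20]);
translate([968, 0, 325]) cube([83, 1165, 20]);
translate([1092, 0, 325]) cube([83, 1165, 20]);
translate([1216, 0, 325]) cube([83, 1165, 20]);
translate([1340, 0, 325]) cube([83, 1165, 20]);
translate([1464, 0, 325]) cube([83, 1165, 20]);
translate([1588, 0, 325]) cube([83, 1165, 20]);
translate([1712, 0, 325]) cube([83, 1165, 20]);
translate([1836, 0, 325]) cube([83, 1165, 20]);
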